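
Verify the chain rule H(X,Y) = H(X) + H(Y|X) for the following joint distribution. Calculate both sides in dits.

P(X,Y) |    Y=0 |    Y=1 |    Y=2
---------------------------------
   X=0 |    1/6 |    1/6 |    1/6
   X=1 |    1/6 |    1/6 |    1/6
H(X,Y) = 0.7782, H(X) = 0.3010, H(Y|X) = 0.4771 (all in dits)

Chain rule: H(X,Y) = H(X) + H(Y|X)

Left side — joint entropy directly:
H(X,Y) = -Σ p(x,y) log p(x,y) = 0.7782 dits

Right side — compute H(Y|X) from the conditional distributions:
P(X) = (1/2, 1/2), so H(X) = 0.3010 dits
H(Y|X) = Σ_x P(X=x) · H(Y|X=x):
  P(Y|X=0) = (1/3, 1/3, 1/3), H(Y|X=0) = 0.4771, weight P(X=0) = 1/2
  P(Y|X=1) = (1/3, 1/3, 1/3), H(Y|X=1) = 0.4771, weight P(X=1) = 1/2
H(Y|X) = 0.4771 dits

H(X) + H(Y|X) = 0.3010 + 0.4771 = 0.7782 dits

Both sides equal 0.7782 dits. ✓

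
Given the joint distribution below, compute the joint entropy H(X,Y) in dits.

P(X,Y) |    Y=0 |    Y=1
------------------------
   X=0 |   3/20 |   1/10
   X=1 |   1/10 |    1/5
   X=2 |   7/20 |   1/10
0.7230 dits

Joint entropy is H(X,Y) = -Σ_{x,y} p(x,y) log p(x,y).

Summing over all non-zero entries:
H(X,Y) = -[3/20·log_10(3/20) + 1/10·log_10(1/10) + 1/10·log_10(1/10) + 1/5·log_10(1/5) + 7/20·log_10(7/20) + 1/10·log_10(1/10)]
H(X,Y) = 0.7230 dits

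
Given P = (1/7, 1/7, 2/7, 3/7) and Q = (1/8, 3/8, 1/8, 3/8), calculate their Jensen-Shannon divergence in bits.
0.0639 bits

Jensen-Shannon divergence is:
JSD(P||Q) = 0.5 × D_KL(P||M) + 0.5 × D_KL(Q||M)
where M = 0.5 × (P + Q) is the mixture distribution.

M = 0.5 × (1/7, 1/7, 2/7, 3/7) + 0.5 × (1/8, 3/8, 1/8, 3/8) = (0.133929, 0.258929, 0.205357, 0.401786)

D_KL(P||M) = 0.0668 bits
D_KL(Q||M) = 0.0611 bits

JSD(P||Q) = 0.5 × 0.0668 + 0.5 × 0.0611 = 0.0639 bits

Unlike KL divergence, JSD is symmetric and bounded: 0 ≤ JSD ≤ log(2).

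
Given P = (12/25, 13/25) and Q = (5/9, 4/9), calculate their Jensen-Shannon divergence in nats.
0.0029 nats

Jensen-Shannon divergence is:
JSD(P||Q) = 0.5 × D_KL(P||M) + 0.5 × D_KL(Q||M)
where M = 0.5 × (P + Q) is the mixture distribution.

M = 0.5 × (12/25, 13/25) + 0.5 × (5/9, 4/9) = (0.517778, 0.482222)

D_KL(P||M) = 0.0029 nats
D_KL(Q||M) = 0.0029 nats

JSD(P||Q) = 0.5 × 0.0029 + 0.5 × 0.0029 = 0.0029 nats

Unlike KL divergence, JSD is symmetric and bounded: 0 ≤ JSD ≤ log(2).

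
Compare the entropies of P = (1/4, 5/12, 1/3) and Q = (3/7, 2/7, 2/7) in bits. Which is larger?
Q

Computing entropies in bits:
H(P) = 1.5546
H(Q) = 1.5567

Distribution Q has higher entropy.

Intuition: The distribution closer to uniform (more spread out) has higher entropy.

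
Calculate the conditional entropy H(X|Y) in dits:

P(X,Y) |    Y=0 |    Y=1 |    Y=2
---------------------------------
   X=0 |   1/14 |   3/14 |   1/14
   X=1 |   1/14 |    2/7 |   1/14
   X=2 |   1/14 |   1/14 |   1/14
0.4463 dits

Using the chain rule: H(X|Y) = H(X,Y) - H(Y)

First, compute H(X,Y) = 0.8719 dits

Marginal P(Y) = (3/14, 4/7, 3/14)
H(Y) = 0.4256 dits

H(X|Y) = H(X,Y) - H(Y) = 0.8719 - 0.4256 = 0.4463 dits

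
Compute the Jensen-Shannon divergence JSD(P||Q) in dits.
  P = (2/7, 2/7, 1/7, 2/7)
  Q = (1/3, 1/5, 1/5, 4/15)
0.0032 dits

Jensen-Shannon divergence is:
JSD(P||Q) = 0.5 × D_KL(P||M) + 0.5 × D_KL(Q||M)
where M = 0.5 × (P + Q) is the mixture distribution.

M = 0.5 × (2/7, 2/7, 1/7, 2/7) + 0.5 × (1/3, 1/5, 1/5, 4/15) = (0.309524, 0.242857, 6/35, 0.27619)

D_KL(P||M) = 0.0031 dits
D_KL(Q||M) = 0.0032 dits

JSD(P||Q) = 0.5 × 0.0031 + 0.5 × 0.0032 = 0.0032 dits

Unlike KL divergence, JSD is symmetric and bounded: 0 ≤ JSD ≤ log(2).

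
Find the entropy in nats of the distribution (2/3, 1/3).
0.6365 nats

Shannon entropy is H(X) = -Σ p(x) log p(x).

For P = (2/3, 1/3):
H = -2/3 × log_e(2/3) -1/3 × log_e(1/3)
H = 0.6365 nats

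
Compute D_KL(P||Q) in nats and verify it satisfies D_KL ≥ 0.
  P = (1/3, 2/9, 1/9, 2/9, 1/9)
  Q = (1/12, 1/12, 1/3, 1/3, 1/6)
0.4228 nats

KL divergence satisfies the Gibbs inequality: D_KL(P||Q) ≥ 0 for all distributions P, Q.

D_KL(P||Q) = Σ p(x) log(p(x)/q(x))
Term by term:
  x=0: 1/3 × log_e[(1/3)/(1/12)] = 0.4621
  x=1: 2/9 × log_e[(2/9)/(1/12)] = 0.2180
  x=2: 1/9 × log_e[(1/9)/(1/3)] = -0.1221
  x=3: 2/9 × log_e[(2/9)/(1/3)] = -0.0901
  x=4: 1/9 × log_e[(1/9)/(1/6)] = -0.0451
D_KL(P||Q) = 0.4228 nats

D_KL(P||Q) = 0.4228 ≥ 0 ✓

This non-negativity is a fundamental property: relative entropy cannot be negative because it measures how different Q is from P.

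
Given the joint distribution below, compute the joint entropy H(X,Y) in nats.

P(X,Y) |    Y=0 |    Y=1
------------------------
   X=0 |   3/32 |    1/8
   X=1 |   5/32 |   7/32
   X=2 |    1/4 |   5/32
1.7410 nats

Joint entropy is H(X,Y) = -Σ_{x,y} p(x,y) log p(x,y).

Summing over all non-zero entries:
H(X,Y) = -[3/32·log_e(3/32) + 1/8·log_e(1/8) + 5/32·log_e(5/32) + 7/32·log_e(7/32) + 1/4·log_e(1/4) + 5/32·log_e(5/32)]
H(X,Y) = 1.7410 nats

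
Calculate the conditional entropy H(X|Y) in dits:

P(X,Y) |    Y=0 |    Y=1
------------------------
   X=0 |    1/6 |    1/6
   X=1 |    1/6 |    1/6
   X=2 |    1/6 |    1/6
0.4771 dits

Using the chain rule: H(X|Y) = H(X,Y) - H(Y)

First, compute H(X,Y) = 0.7782 dits

Marginal P(Y) = (1/2, 1/2)
H(Y) = 0.3010 dits

H(X|Y) = H(X,Y) - H(Y) = 0.7782 - 0.3010 = 0.4771 dits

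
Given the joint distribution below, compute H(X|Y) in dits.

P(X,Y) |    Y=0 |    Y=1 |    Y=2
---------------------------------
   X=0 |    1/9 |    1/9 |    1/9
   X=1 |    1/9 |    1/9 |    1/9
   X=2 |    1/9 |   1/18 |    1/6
0.4685 dits

Using the chain rule: H(X|Y) = H(X,Y) - H(Y)

First, compute H(X,Y) = 0.9416 dits

Marginal P(Y) = (1/3, 5/18, 7/18)
H(Y) = 0.4731 dits

H(X|Y) = H(X,Y) - H(Y) = 0.9416 - 0.4731 = 0.4685 dits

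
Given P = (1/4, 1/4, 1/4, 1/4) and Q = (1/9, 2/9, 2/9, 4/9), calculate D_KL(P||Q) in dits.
0.0512 dits

KL divergence: D_KL(P||Q) = Σ p(x) log(p(x)/q(x))

Computing term by term:
  x=0: 1/4 × log_10[(1/4)/(1/9)] = 1/4 × 0.3522 = 0.0880
  x=1: 1/4 × log_10[(1/4)/(2/9)] = 1/4 × 0.0512 = 0.0128
  x=2: 1/4 × log_10[(1/4)/(2/9)] = 1/4 × 0.0512 = 0.0128
  x=3: 1/4 × log_10[(1/4)/(4/9)] = 1/4 × -0.2499 = -0.0625

D_KL(P||Q) = 0.0512 dits

Note: KL divergence is always non-negative and equals 0 iff P = Q.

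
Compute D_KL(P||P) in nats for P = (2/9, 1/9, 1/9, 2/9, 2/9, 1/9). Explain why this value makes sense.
0.0000 nats

KL divergence satisfies the Gibbs inequality: D_KL(P||Q) ≥ 0 for all distributions P, Q.

D_KL(P||Q) = Σ p(x) log(p(x)/q(x))
Each term is p(x) × log_e(p(x)/p(x)) = p(x) × log_e(1) = 0, so the sum is 0.
D_KL(P||Q) = 0.0000 nats

When P = Q, the KL divergence is exactly 0, as there is no 'divergence' between identical distributions.

This non-negativity is a fundamental property: relative entropy cannot be negative because it measures how different Q is from P.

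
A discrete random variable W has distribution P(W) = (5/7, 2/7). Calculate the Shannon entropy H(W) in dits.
0.2598 dits

Shannon entropy is H(X) = -Σ p(x) log p(x).

For P = (5/7, 2/7):
H = -5/7 × log_10(5/7) -2/7 × log_10(2/7)
H = 0.2598 dits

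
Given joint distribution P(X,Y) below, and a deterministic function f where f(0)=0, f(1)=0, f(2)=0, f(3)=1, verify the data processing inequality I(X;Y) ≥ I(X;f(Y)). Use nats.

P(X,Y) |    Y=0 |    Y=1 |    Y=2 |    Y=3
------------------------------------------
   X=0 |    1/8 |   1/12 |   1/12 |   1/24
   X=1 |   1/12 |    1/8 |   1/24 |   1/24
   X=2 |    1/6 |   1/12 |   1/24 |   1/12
I(X;Y) = 0.0343, I(X;f(Y)) = 0.0067, inequality holds: 0.0343 ≥ 0.0067

Data Processing Inequality: For any Markov chain X → Y → Z, we have I(X;Y) ≥ I(X;Z).

Here Z = f(Y) is a deterministic function of Y, forming X → Y → Z.

Original I(X;Y) = 0.0343 nats

After applying f:
P(X,Z) where Z=f(Y):
- P(X,Z=0) = P(X,Y=0) + P(X,Y=1) + P(X,Y=2)
- P(X,Z=1) = P(X,Y=3)

I(X;Z) = I(X;f(Y)) = 0.0067 nats

Verification: 0.0343 ≥ 0.0067 ✓

Information cannot be created by processing; the function f can only lose information about X.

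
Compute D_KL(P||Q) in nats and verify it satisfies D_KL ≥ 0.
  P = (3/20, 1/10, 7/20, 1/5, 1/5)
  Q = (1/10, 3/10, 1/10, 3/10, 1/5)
0.3083 nats

KL divergence satisfies the Gibbs inequality: D_KL(P||Q) ≥ 0 for all distributions P, Q.

D_KL(P||Q) = Σ p(x) log(p(x)/q(x))
Term by term:
  x=0: 3/20 × log_e[(3/20)/(1/10)] = 0.0608
  x=1: 1/10 × log_e[(1/10)/(3/10)] = -0.1099
  x=2: 7/20 × log_e[(7/20)/(1/10)] = 0.4385
  x=3: 1/5 × log_e[(1/5)/(3/10)] = -0.0811
  x=4: 1/5 × log_e[(1/5)/(1/5)] = 0.0000
D_KL(P||Q) = 0.3083 nats

D_KL(P||Q) = 0.3083 ≥ 0 ✓

This non-negativity is a fundamental property: relative entropy cannot be negative because it measures how different Q is from P.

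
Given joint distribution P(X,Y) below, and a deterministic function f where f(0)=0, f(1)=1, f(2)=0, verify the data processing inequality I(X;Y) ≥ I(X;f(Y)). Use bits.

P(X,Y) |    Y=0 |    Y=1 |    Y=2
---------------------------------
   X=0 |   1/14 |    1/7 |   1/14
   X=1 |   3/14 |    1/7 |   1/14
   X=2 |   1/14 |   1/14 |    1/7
I(X;Y) = 0.0949, I(X;f(Y)) = 0.0292, inequality holds: 0.0949 ≥ 0.0292

Data Processing Inequality: For any Markov chain X → Y → Z, we have I(X;Y) ≥ I(X;Z).

Here Z = f(Y) is a deterministic function of Y, forming X → Y → Z.

Original I(X;Y) = 0.0949 bits

After applying f:
P(X,Z) where Z=f(Y):
- P(X,Z=0) = P(X,Y=0) + P(X,Y=2)
- P(X,Z=1) = P(X,Y=1)

I(X;Z) = I(X;f(Y)) = 0.0292 bits

Verification: 0.0949 ≥ 0.0292 ✓

Information cannot be created by processing; the function f can only lose information about X.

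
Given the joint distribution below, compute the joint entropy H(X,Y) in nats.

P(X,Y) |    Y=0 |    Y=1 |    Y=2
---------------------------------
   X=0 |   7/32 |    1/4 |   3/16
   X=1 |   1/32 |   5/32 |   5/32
1.6813 nats

Joint entropy is H(X,Y) = -Σ_{x,y} p(x,y) log p(x,y).

Summing over all non-zero entries:
H(X,Y) = -[7/32·log_e(7/32) + 1/4·log_e(1/4) + 3/16·log_e(3/16) + 1/32·log_e(1/32) + 5/32·log_e(5/32) + 5/32·log_e(5/32)]
H(X,Y) = 1.6813 nats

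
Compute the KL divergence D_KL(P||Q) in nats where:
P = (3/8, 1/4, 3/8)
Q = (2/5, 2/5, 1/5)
0.0940 nats

KL divergence: D_KL(P||Q) = Σ p(x) log(p(x)/q(x))

Computing term by term:
  x=0: 3/8 × log_e[(3/8)/(2/5)] = 3/8 × -0.0645 = -0.0242
  x=1: 1/4 × log_e[(1/4)/(2/5)] = 1/4 × -0.4700 = -0.1175
  x=2: 3/8 × log_e[(3/8)/(1/5)] = 3/8 × 0.6286 = 0.2357

D_KL(P||Q) = 0.0940 nats

Note: KL divergence is always non-negative and equals 0 iff P = Q.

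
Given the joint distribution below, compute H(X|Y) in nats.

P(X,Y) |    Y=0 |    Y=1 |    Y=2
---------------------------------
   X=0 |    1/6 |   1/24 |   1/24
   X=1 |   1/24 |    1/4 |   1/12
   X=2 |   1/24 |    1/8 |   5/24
0.8911 nats

Using the chain rule: H(X|Y) = H(X,Y) - H(Y)

First, compute H(X,Y) = 1.9687 nats

Marginal P(Y) = (1/4, 5/12, 1/3)
H(Y) = 1.0776 nats

H(X|Y) = H(X,Y) - H(Y) = 1.9687 - 1.0776 = 0.8911 nats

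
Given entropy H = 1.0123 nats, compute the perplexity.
2.7519

Perplexity is e^H (or exp(H) for natural log).

H = 1.0123 nats
Perplexity = e^1.0123 = 2.7519

Interpretation: The model's uncertainty is equivalent to choosing uniformly among 2.8 options.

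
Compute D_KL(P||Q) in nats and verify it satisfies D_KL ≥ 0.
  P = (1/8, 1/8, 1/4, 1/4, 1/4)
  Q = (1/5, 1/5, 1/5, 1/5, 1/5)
0.0499 nats

KL divergence satisfies the Gibbs inequality: D_KL(P||Q) ≥ 0 for all distributions P, Q.

D_KL(P||Q) = Σ p(x) log(p(x)/q(x))
Term by term:
  x=0: 1/8 × log_e[(1/8)/(1/5)] = -0.0588
  x=1: 1/8 × log_e[(1/8)/(1/5)] = -0.0588
  x=2: 1/4 × log_e[(1/4)/(1/5)] = 0.0558
  x=3: 1/4 × log_e[(1/4)/(1/5)] = 0.0558
  x=4: 1/4 × log_e[(1/4)/(1/5)] = 0.0558
D_KL(P||Q) = 0.0499 nats

D_KL(P||Q) = 0.0499 ≥ 0 ✓

This non-negativity is a fundamental property: relative entropy cannot be negative because it measures how different Q is from P.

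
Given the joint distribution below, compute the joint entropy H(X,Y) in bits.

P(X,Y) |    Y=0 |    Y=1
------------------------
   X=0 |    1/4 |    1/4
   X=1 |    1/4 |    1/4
2.0000 bits

Joint entropy is H(X,Y) = -Σ_{x,y} p(x,y) log p(x,y).

Summing over all non-zero entries:
H(X,Y) = -[1/4·log_2(1/4) + 1/4·log_2(1/4) + 1/4·log_2(1/4) + 1/4·log_2(1/4)]
H(X,Y) = 2.0000 bits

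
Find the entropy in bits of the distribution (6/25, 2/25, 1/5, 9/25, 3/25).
2.1477 bits

Shannon entropy is H(X) = -Σ p(x) log p(x).

For P = (6/25, 2/25, 1/5, 9/25, 3/25):
H = -6/25 × log_2(6/25) -2/25 × log_2(2/25) -1/5 × log_2(1/5) -9/25 × log_2(9/25) -3/25 × log_2(3/25)
H = 2.1477 bits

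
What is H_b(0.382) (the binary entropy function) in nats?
0.6650 nats

The binary entropy function is:
H(p) = -p log(p) - (1-p) log(1-p)

H(0.382) = -0.382 × log_e(0.382) - 0.618 × log_e(0.618)
H(0.382) = 0.6650 nats

Note: Binary entropy is maximized at p=0.5 (H=1 bit) and minimized at p=0 or p=1 (H=0).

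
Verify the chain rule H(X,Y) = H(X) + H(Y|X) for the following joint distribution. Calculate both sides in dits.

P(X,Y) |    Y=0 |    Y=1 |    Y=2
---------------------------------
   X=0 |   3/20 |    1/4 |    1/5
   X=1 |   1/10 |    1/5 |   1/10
H(X,Y) = 0.7537, H(X) = 0.2923, H(Y|X) = 0.4614 (all in dits)

Chain rule: H(X,Y) = H(X) + H(Y|X)

Left side — joint entropy directly:
H(X,Y) = -Σ p(x,y) log p(x,y) = 0.7537 dits

Right side — compute H(Y|X) from the conditional distributions:
P(X) = (3/5, 2/5), so H(X) = 0.2923 dits
H(Y|X) = Σ_x P(X=x) · H(Y|X=x):
  P(Y|X=0) = (1/4, 5/12, 1/3), H(Y|X=0) = 0.4680, weight P(X=0) = 3/5
  P(Y|X=1) = (1/4, 1/2, 1/4), H(Y|X=1) = 0.4515, weight P(X=1) = 2/5
H(Y|X) = 0.4614 dits

H(X) + H(Y|X) = 0.2923 + 0.4614 = 0.7537 dits

Both sides equal 0.7537 dits. ✓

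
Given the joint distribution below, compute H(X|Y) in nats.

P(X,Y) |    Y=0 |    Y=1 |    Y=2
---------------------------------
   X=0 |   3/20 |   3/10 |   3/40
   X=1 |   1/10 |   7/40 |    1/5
0.6420 nats

Using the chain rule: H(X|Y) = H(X,Y) - H(Y)

First, compute H(X,Y) = 1.6972 nats

Marginal P(Y) = (1/4, 19/40, 11/40)
H(Y) = 1.0552 nats

H(X|Y) = H(X,Y) - H(Y) = 1.6972 - 1.0552 = 0.6420 nats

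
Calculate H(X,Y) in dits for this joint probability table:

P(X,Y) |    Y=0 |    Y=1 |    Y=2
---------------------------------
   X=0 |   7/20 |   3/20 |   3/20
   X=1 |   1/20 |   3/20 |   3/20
0.7190 dits

Joint entropy is H(X,Y) = -Σ_{x,y} p(x,y) log p(x,y).

Summing over all non-zero entries:
H(X,Y) = -[7/20·log_10(7/20) + 3/20·log_10(3/20) + 3/20·log_10(3/20) + 1/20·log_10(1/20) + 3/20·log_10(3/20) + 3/20·log_10(3/20)]
H(X,Y) = 0.7190 dits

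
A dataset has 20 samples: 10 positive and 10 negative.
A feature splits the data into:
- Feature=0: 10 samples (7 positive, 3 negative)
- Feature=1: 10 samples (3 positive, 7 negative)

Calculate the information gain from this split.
0.1187 bits

Information Gain = H(Y) - H(Y|Feature)

Before split:
P(positive) = 10/20 = 0.5000
H(Y) = 1.0000 bits

After split:
Feature=0: H = 0.8813 bits (weight = 10/20)
Feature=1: H = 0.8813 bits (weight = 10/20)
H(Y|Feature) = (10/20)×0.8813 + (10/20)×0.8813 = 0.8813 bits

Information Gain = 1.0000 - 0.8813 = 0.1187 bits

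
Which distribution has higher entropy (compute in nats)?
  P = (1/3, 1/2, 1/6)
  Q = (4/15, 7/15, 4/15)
Q

Computing entropies in nats:
H(P) = 1.0114
H(Q) = 1.0606

Distribution Q has higher entropy.

Intuition: The distribution closer to uniform (more spread out) has higher entropy.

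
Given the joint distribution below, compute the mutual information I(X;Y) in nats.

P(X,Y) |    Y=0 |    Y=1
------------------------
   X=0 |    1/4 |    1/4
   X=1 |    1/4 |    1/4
0.0000 nats

Mutual information: I(X;Y) = H(X) + H(Y) - H(X,Y)

Marginals:
P(X) = (1/2, 1/2), H(X) = 0.6931 nats
P(Y) = (1/2, 1/2), H(Y) = 0.6931 nats

Joint entropy: H(X,Y) = 1.3863 nats

I(X;Y) = 0.6931 + 0.6931 - 1.3863 = 0.0000 nats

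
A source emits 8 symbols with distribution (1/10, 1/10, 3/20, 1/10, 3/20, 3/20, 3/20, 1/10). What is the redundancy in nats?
0.0201 nats

Redundancy measures how far a source is from maximum entropy:
R = H_max - H(X)

Maximum entropy for 8 symbols: H_max = log_e(8) = 2.0794 nats
Actual entropy: H(X) = 2.0593 nats
Redundancy: R = 2.0794 - 2.0593 = 0.0201 nats

This redundancy represents potential for compression: the source could be compressed by 0.0201 nats per symbol.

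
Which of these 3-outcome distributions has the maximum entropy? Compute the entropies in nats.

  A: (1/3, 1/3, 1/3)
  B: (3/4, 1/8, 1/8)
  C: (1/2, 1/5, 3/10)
A

For a discrete distribution over n outcomes, entropy is maximized by the uniform distribution.

Computing entropies:
H(A) = 1.0986 nats
H(B) = 0.7356 nats
H(C) = 1.0297 nats

The uniform distribution (where all probabilities equal 1/3) achieves the maximum entropy of log_e(3) = 1.0986 nats.

Distribution A has the highest entropy.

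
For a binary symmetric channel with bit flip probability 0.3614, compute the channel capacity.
0.0562 bits

For a binary symmetric channel (BSC) with error probability p:
Capacity C = 1 - H(p) bits per symbol

where H(p) = -p log₂(p) - (1-p) log₂(1-p) is the binary entropy function.

H(0.3614) = 0.9438 bits
C = 1 - 0.9438 = 0.0562 bits per symbol

This means we can reliably transmit up to 0.0562 bits of information per channel use.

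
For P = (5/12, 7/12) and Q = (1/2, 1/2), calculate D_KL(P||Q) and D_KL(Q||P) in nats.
D_KL(P||Q) = 0.0140, D_KL(Q||P) = 0.0141

KL divergence is not symmetric: D_KL(P||Q) ≠ D_KL(Q||P) in general.

D_KL(P||Q) = 0.0140 nats
D_KL(Q||P) = 0.0141 nats

No, they are not equal!

This asymmetry is why KL divergence is not a true distance metric.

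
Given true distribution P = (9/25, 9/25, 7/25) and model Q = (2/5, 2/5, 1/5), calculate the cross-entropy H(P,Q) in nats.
1.1104 nats

Cross-entropy: H(P,Q) = -Σ p(x) log q(x)

Alternatively: H(P,Q) = H(P) + D_KL(P||Q)
H(P) = 1.0920 nats
D_KL(P||Q) = 0.0184 nats

H(P,Q) = 1.0920 + 0.0184 = 1.1104 nats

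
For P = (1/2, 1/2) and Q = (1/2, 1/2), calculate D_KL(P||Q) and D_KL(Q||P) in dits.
D_KL(P||Q) = 0.0000, D_KL(Q||P) = 0.0000

KL divergence is not symmetric: D_KL(P||Q) ≠ D_KL(Q||P) in general.

D_KL(P||Q) = 0.0000 dits
D_KL(Q||P) = 0.0000 dits

In this case they happen to be equal (to 4 decimal places).

This asymmetry is why KL divergence is not a true distance metric.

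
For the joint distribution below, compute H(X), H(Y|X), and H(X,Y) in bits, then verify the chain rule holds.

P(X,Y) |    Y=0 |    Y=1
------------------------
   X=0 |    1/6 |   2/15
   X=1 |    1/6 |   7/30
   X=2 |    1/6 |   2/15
H(X,Y) = 2.5575, H(X) = 1.5710, H(Y|X) = 0.9866 (all in bits)

Chain rule: H(X,Y) = H(X) + H(Y|X)

Left side — joint entropy directly:
H(X,Y) = -Σ p(x,y) log p(x,y) = 2.5575 bits

Right side — compute H(Y|X) from the conditional distributions:
P(X) = (3/10, 2/5, 3/10), so H(X) = 1.5710 bits
H(Y|X) = Σ_x P(X=x) · H(Y|X=x):
  P(Y|X=0) = (5/9, 4/9), H(Y|X=0) = 0.9911, weight P(X=0) = 3/10
  P(Y|X=1) = (5/12, 7/12), H(Y|X=1) = 0.9799, weight P(X=1) = 2/5
  P(Y|X=2) = (5/9, 4/9), H(Y|X=2) = 0.9911, weight P(X=2) = 3/10
H(Y|X) = 0.9866 bits

H(X) + H(Y|X) = 1.5710 + 0.9866 = 2.5575 bits

Both sides equal 2.5575 bits. ✓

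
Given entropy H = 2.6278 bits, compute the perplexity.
6.1808

Perplexity is 2^H (or exp(H) for natural log).

H = 2.6278 bits
Perplexity = 2^2.6278 = 6.1808

Interpretation: The model's uncertainty is equivalent to choosing uniformly among 6.2 options.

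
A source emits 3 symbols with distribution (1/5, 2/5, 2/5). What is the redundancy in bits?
0.0630 bits

Redundancy measures how far a source is from maximum entropy:
R = H_max - H(X)

Maximum entropy for 3 symbols: H_max = log_2(3) = 1.5850 bits
Actual entropy: H(X) = 1.5219 bits
Redundancy: R = 1.5850 - 1.5219 = 0.0630 bits

This redundancy represents potential for compression: the source could be compressed by 0.0630 bits per symbol.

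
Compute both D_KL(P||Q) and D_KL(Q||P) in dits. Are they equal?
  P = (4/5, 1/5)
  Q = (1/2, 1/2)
D_KL(P||Q) = 0.0837, D_KL(Q||P) = 0.0969

KL divergence is not symmetric: D_KL(P||Q) ≠ D_KL(Q||P) in general.

D_KL(P||Q) = 0.0837 dits
D_KL(Q||P) = 0.0969 dits

No, they are not equal!

This asymmetry is why KL divergence is not a true distance metric.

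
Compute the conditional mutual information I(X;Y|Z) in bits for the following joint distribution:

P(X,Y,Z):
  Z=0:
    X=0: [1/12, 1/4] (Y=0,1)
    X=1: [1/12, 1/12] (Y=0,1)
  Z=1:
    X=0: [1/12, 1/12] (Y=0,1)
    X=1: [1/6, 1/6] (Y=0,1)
0.0221 bits

Conditional mutual information: I(X;Y|Z) = H(X|Z) + H(Y|Z) - H(X,Y|Z)

H(Z) = 1.0000
H(X,Z) = 1.9183 → H(X|Z) = 0.9183
H(Y,Z) = 1.9591 → H(Y|Z) = 0.9591
H(X,Y,Z) = 2.8554 → H(X,Y|Z) = 1.8554

I(X;Y|Z) = 0.9183 + 0.9591 - 1.8554 = 0.0221 bits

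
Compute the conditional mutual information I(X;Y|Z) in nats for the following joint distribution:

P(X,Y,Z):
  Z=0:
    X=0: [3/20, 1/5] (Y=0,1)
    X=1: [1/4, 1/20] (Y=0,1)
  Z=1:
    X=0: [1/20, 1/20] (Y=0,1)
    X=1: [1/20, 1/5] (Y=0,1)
0.0739 nats

Conditional mutual information: I(X;Y|Z) = H(X|Z) + H(Y|Z) - H(X,Y|Z)

H(Z) = 0.6474
H(X,Z) = 1.3055 → H(X|Z) = 0.6580
H(Y,Z) = 1.2899 → H(Y|Z) = 0.6425
H(X,Y,Z) = 1.8741 → H(X,Y|Z) = 1.2266

I(X;Y|Z) = 0.6580 + 0.6425 - 1.2266 = 0.0739 nats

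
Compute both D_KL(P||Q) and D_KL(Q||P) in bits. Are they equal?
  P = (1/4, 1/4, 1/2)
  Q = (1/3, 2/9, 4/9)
D_KL(P||Q) = 0.0237, D_KL(Q||P) = 0.0251

KL divergence is not symmetric: D_KL(P||Q) ≠ D_KL(Q||P) in general.

D_KL(P||Q) = 0.0237 bits
D_KL(Q||P) = 0.0251 bits

No, they are not equal!

This asymmetry is why KL divergence is not a true distance metric.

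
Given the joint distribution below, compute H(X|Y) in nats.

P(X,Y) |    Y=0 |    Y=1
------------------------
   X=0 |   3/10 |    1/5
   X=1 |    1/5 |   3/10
0.6730 nats

Using the chain rule: H(X|Y) = H(X,Y) - H(Y)

First, compute H(X,Y) = 1.3662 nats

Marginal P(Y) = (1/2, 1/2)
H(Y) = 0.6931 nats

H(X|Y) = H(X,Y) - H(Y) = 1.3662 - 0.6931 = 0.6730 nats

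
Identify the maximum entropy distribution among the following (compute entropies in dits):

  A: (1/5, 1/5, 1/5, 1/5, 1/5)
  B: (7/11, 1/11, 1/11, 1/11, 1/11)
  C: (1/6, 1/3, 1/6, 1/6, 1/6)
A

For a discrete distribution over n outcomes, entropy is maximized by the uniform distribution.

Computing entropies:
H(A) = 0.6990 dits
H(B) = 0.5036 dits
H(C) = 0.6778 dits

The uniform distribution (where all probabilities equal 1/5) achieves the maximum entropy of log_10(5) = 0.6990 dits.

Distribution A has the highest entropy.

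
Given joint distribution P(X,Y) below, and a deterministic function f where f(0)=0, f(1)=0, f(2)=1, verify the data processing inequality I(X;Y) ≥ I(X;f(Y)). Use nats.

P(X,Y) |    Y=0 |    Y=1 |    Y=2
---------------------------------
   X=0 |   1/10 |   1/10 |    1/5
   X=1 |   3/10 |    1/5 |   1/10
I(X;Y) = 0.0662, I(X;f(Y)) = 0.0633, inequality holds: 0.0662 ≥ 0.0633

Data Processing Inequality: For any Markov chain X → Y → Z, we have I(X;Y) ≥ I(X;Z).

Here Z = f(Y) is a deterministic function of Y, forming X → Y → Z.

Original I(X;Y) = 0.0662 nats

After applying f:
P(X,Z) where Z=f(Y):
- P(X,Z=0) = P(X,Y=0) + P(X,Y=1)
- P(X,Z=1) = P(X,Y=2)

I(X;Z) = I(X;f(Y)) = 0.0633 nats

Verification: 0.0662 ≥ 0.0633 ✓

Information cannot be created by processing; the function f can only lose information about X.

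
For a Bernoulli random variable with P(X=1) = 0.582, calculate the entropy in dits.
0.2952 dits

The binary entropy function is:
H(p) = -p log(p) - (1-p) log(1-p)

H(0.582) = -0.582 × log_10(0.582) - 0.418 × log_10(0.418)
H(0.582) = 0.2952 dits

Note: Binary entropy is maximized at p=0.5 (H=1 bit) and minimized at p=0 or p=1 (H=0).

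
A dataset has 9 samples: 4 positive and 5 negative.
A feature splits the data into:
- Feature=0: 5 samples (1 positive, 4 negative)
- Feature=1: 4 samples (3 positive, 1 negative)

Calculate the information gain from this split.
0.2294 bits

Information Gain = H(Y) - H(Y|Feature)

Before split:
P(positive) = 4/9 = 0.4444
H(Y) = 0.9911 bits

After split:
Feature=0: H = 0.7219 bits (weight = 5/9)
Feature=1: H = 0.8113 bits (weight = 4/9)
H(Y|Feature) = (5/9)×0.7219 + (4/9)×0.8113 = 0.7616 bits

Information Gain = 0.9911 - 0.7616 = 0.2294 bits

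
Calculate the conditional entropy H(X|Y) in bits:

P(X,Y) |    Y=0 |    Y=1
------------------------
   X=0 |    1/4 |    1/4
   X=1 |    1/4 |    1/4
1.0000 bits

Using the chain rule: H(X|Y) = H(X,Y) - H(Y)

First, compute H(X,Y) = 2.0000 bits

Marginal P(Y) = (1/2, 1/2)
H(Y) = 1.0000 bits

H(X|Y) = H(X,Y) - H(Y) = 2.0000 - 1.0000 = 1.0000 bits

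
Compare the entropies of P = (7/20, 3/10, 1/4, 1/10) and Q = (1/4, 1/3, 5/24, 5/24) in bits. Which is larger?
Q

Computing entropies in bits:
H(P) = 1.8834
H(Q) = 1.9713

Distribution Q has higher entropy.

Intuition: The distribution closer to uniform (more spread out) has higher entropy.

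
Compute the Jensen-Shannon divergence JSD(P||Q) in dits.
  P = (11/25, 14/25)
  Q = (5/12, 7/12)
0.0001 dits

Jensen-Shannon divergence is:
JSD(P||Q) = 0.5 × D_KL(P||M) + 0.5 × D_KL(Q||M)
where M = 0.5 × (P + Q) is the mixture distribution.

M = 0.5 × (11/25, 14/25) + 0.5 × (5/12, 7/12) = (0.428333, 0.571667)

D_KL(P||M) = 0.0001 dits
D_KL(Q||M) = 0.0001 dits

JSD(P||Q) = 0.5 × 0.0001 + 0.5 × 0.0001 = 0.0001 dits

Unlike KL divergence, JSD is symmetric and bounded: 0 ≤ JSD ≤ log(2).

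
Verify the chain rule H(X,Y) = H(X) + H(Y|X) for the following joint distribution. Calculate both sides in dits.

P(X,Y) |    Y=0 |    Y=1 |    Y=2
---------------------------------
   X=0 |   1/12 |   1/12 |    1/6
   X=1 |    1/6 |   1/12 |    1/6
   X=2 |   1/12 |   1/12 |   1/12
H(X,Y) = 0.9287, H(X) = 0.4680, H(Y|X) = 0.4607 (all in dits)

Chain rule: H(X,Y) = H(X) + H(Y|X)

Left side — joint entropy directly:
H(X,Y) = -Σ p(x,y) log p(x,y) = 0.9287 dits

Right side — compute H(Y|X) from the conditional distributions:
P(X) = (1/3, 5/12, 1/4), so H(X) = 0.4680 dits
H(Y|X) = Σ_x P(X=x) · H(Y|X=x):
  P(Y|X=0) = (1/4, 1/4, 1/2), H(Y|X=0) = 0.4515, weight P(X=0) = 1/3
  P(Y|X=1) = (2/5, 1/5, 2/5), H(Y|X=1) = 0.4581, weight P(X=1) = 5/12
  P(Y|X=2) = (1/3, 1/3, 1/3), H(Y|X=2) = 0.4771, weight P(X=2) = 1/4
H(Y|X) = 0.4607 dits

H(X) + H(Y|X) = 0.4680 + 0.4607 = 0.9287 dits

Both sides equal 0.9287 dits. ✓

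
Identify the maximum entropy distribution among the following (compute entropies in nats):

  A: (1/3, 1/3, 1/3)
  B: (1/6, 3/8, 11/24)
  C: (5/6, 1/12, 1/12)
A

For a discrete distribution over n outcomes, entropy is maximized by the uniform distribution.

Computing entropies:
H(A) = 1.0986 nats
H(B) = 1.0240 nats
H(C) = 0.5661 nats

The uniform distribution (where all probabilities equal 1/3) achieves the maximum entropy of log_e(3) = 1.0986 nats.

Distribution A has the highest entropy.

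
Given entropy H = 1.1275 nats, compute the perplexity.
3.0879

Perplexity is e^H (or exp(H) for natural log).

H = 1.1275 nats
Perplexity = e^1.1275 = 3.0879

Interpretation: The model's uncertainty is equivalent to choosing uniformly among 3.1 options.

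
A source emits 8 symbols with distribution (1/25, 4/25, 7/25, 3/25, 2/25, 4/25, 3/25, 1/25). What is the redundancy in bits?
0.2426 bits

Redundancy measures how far a source is from maximum entropy:
R = H_max - H(X)

Maximum entropy for 8 symbols: H_max = log_2(8) = 3.0000 bits
Actual entropy: H(X) = 2.7574 bits
Redundancy: R = 3.0000 - 2.7574 = 0.2426 bits

This redundancy represents potential for compression: the source could be compressed by 0.2426 bits per symbol.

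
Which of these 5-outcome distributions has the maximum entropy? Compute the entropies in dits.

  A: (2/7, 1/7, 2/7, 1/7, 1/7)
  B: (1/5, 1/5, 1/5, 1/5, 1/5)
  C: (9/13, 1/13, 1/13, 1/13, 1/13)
B

For a discrete distribution over n outcomes, entropy is maximized by the uniform distribution.

Computing entropies:
H(A) = 0.6731 dits
H(B) = 0.6990 dits
H(C) = 0.4533 dits

The uniform distribution (where all probabilities equal 1/5) achieves the maximum entropy of log_10(5) = 0.6990 dits.

Distribution B has the highest entropy.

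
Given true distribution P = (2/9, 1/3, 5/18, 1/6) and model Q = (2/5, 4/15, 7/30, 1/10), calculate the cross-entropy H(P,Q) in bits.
2.0663 bits

Cross-entropy: H(P,Q) = -Σ p(x) log q(x)

Alternatively: H(P,Q) = H(P) + D_KL(P||Q)
H(P) = 1.9547 bits
D_KL(P||Q) = 0.1116 bits

H(P,Q) = 1.9547 + 0.1116 = 2.0663 bits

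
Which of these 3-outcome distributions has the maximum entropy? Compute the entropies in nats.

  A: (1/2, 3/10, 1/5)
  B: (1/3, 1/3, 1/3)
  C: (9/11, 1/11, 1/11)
B

For a discrete distribution over n outcomes, entropy is maximized by the uniform distribution.

Computing entropies:
H(A) = 1.0297 nats
H(B) = 1.0986 nats
H(C) = 0.6002 nats

The uniform distribution (where all probabilities equal 1/3) achieves the maximum entropy of log_e(3) = 1.0986 nats.

Distribution B has the highest entropy.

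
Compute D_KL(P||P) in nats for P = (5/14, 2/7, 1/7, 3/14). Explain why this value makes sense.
0.0000 nats

KL divergence satisfies the Gibbs inequality: D_KL(P||Q) ≥ 0 for all distributions P, Q.

D_KL(P||Q) = Σ p(x) log(p(x)/q(x))
Each term is p(x) × log_e(p(x)/p(x)) = p(x) × log_e(1) = 0, so the sum is 0.
D_KL(P||Q) = 0.0000 nats

When P = Q, the KL divergence is exactly 0, as there is no 'divergence' between identical distributions.

This non-negativity is a fundamental property: relative entropy cannot be negative because it measures how different Q is from P.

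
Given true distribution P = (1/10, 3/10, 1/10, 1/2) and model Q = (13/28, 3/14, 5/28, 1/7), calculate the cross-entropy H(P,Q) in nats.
1.6841 nats

Cross-entropy: H(P,Q) = -Σ p(x) log q(x)

Alternatively: H(P,Q) = H(P) + D_KL(P||Q)
H(P) = 1.1683 nats
D_KL(P||Q) = 0.5158 nats

H(P,Q) = 1.1683 + 0.5158 = 1.6841 nats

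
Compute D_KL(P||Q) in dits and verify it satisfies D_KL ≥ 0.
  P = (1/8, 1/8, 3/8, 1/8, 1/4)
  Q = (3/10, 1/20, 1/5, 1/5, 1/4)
0.0791 dits

KL divergence satisfies the Gibbs inequality: D_KL(P||Q) ≥ 0 for all distributions P, Q.

D_KL(P||Q) = Σ p(x) log(p(x)/q(x))
Term by term:
  x=0: 1/8 × log_10[(1/8)/(3/10)] = -0.0475
  x=1: 1/8 × log_10[(1/8)/(1/20)] = 0.0497
  x=2: 3/8 × log_10[(3/8)/(1/5)] = 0.1024
  x=3: 1/8 × log_10[(1/8)/(1/5)] = -0.0255
  x=4: 1/4 × log_10[(1/4)/(1/4)] = 0.0000
D_KL(P||Q) = 0.0791 dits

D_KL(P||Q) = 0.0791 ≥ 0 ✓

This non-negativity is a fundamental property: relative entropy cannot be negative because it measures how different Q is from P.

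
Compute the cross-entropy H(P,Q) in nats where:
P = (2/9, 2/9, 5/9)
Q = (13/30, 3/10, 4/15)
1.1877 nats

Cross-entropy: H(P,Q) = -Σ p(x) log q(x)

Alternatively: H(P,Q) = H(P) + D_KL(P||Q)
H(P) = 0.9950 nats
D_KL(P||Q) = 0.1927 nats

H(P,Q) = 0.9950 + 0.1927 = 1.1877 nats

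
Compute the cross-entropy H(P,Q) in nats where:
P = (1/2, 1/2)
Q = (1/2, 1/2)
0.6931 nats

Cross-entropy: H(P,Q) = -Σ p(x) log q(x)

Alternatively: H(P,Q) = H(P) + D_KL(P||Q)
H(P) = 0.6931 nats
D_KL(P||Q) = 0.0000 nats

H(P,Q) = 0.6931 + 0.0000 = 0.6931 nats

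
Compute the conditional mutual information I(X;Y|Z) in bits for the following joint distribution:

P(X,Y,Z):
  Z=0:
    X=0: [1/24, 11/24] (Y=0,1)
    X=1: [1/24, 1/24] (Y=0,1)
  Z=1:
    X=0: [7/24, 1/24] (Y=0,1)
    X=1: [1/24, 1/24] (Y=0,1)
0.0912 bits

Conditional mutual information: I(X;Y|Z) = H(X|Z) + H(Y|Z) - H(X,Y|Z)

H(Z) = 0.9799
H(X,Z) = 1.6258 → H(X|Z) = 0.6459
H(Y,Z) = 1.6258 → H(Y|Z) = 0.6459
H(X,Y,Z) = 2.1806 → H(X,Y|Z) = 1.2007

I(X;Y|Z) = 0.6459 + 0.6459 - 1.2007 = 0.0912 bits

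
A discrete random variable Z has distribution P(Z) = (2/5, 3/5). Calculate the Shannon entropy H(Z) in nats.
0.6730 nats

Shannon entropy is H(X) = -Σ p(x) log p(x).

For P = (2/5, 3/5):
H = -2/5 × log_e(2/5) -3/5 × log_e(3/5)
H = 0.6730 nats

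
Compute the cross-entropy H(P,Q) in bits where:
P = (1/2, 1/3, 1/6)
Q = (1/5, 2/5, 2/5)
1.8219 bits

Cross-entropy: H(P,Q) = -Σ p(x) log q(x)

Alternatively: H(P,Q) = H(P) + D_KL(P||Q)
H(P) = 1.4591 bits
D_KL(P||Q) = 0.3628 bits

H(P,Q) = 1.4591 + 0.3628 = 1.8219 bits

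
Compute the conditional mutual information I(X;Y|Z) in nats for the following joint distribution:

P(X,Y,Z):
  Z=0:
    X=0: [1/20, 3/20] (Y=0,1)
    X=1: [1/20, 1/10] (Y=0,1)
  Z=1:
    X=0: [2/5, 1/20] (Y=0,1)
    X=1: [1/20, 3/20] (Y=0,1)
0.1332 nats

Conditional mutual information: I(X;Y|Z) = H(X|Z) + H(Y|Z) - H(X,Y|Z)

H(Z) = 0.6474
H(X,Z) = 1.2877 → H(X|Z) = 0.6402
H(Y,Z) = 1.2580 → H(Y|Z) = 0.6106
H(X,Y,Z) = 1.7651 → H(X,Y|Z) = 1.1176

I(X;Y|Z) = 0.6402 + 0.6106 - 1.1176 = 0.1332 nats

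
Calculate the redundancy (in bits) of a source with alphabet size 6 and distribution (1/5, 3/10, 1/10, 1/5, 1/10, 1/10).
0.1385 bits

Redundancy measures how far a source is from maximum entropy:
R = H_max - H(X)

Maximum entropy for 6 symbols: H_max = log_2(6) = 2.5850 bits
Actual entropy: H(X) = 2.4464 bits
Redundancy: R = 2.5850 - 2.4464 = 0.1385 bits

This redundancy represents potential for compression: the source could be compressed by 0.1385 bits per symbol.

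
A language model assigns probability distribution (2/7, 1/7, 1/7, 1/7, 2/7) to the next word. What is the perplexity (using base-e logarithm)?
4.7107

Perplexity is e^H (or exp(H) for natural log).

First, H = -Σ p log p = 1.5498 nats
Perplexity = e^1.5498 = 4.7107

Interpretation: The model's uncertainty is equivalent to choosing uniformly among 4.7 options.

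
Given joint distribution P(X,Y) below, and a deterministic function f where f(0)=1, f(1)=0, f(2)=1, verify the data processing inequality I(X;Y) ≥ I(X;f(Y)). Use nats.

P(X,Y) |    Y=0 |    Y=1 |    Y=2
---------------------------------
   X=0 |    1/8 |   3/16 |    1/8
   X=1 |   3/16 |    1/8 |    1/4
I(X;Y) = 0.0260, I(X;f(Y)) = 0.0244, inequality holds: 0.0260 ≥ 0.0244

Data Processing Inequality: For any Markov chain X → Y → Z, we have I(X;Y) ≥ I(X;Z).

Here Z = f(Y) is a deterministic function of Y, forming X → Y → Z.

Original I(X;Y) = 0.0260 nats

After applying f:
P(X,Z) where Z=f(Y):
- P(X,Z=0) = P(X,Y=1)
- P(X,Z=1) = P(X,Y=0) + P(X,Y=2)

I(X;Z) = I(X;f(Y)) = 0.0244 nats

Verification: 0.0260 ≥ 0.0244 ✓

Information cannot be created by processing; the function f can only lose information about X.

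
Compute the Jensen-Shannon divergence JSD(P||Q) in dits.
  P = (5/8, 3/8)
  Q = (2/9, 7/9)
0.0373 dits

Jensen-Shannon divergence is:
JSD(P||Q) = 0.5 × D_KL(P||M) + 0.5 × D_KL(Q||M)
where M = 0.5 × (P + Q) is the mixture distribution.

M = 0.5 × (5/8, 3/8) + 0.5 × (2/9, 7/9) = (0.423611, 0.576389)

D_KL(P||M) = 0.0356 dits
D_KL(Q||M) = 0.0390 dits

JSD(P||Q) = 0.5 × 0.0356 + 0.5 × 0.0390 = 0.0373 dits

Unlike KL divergence, JSD is symmetric and bounded: 0 ≤ JSD ≤ log(2).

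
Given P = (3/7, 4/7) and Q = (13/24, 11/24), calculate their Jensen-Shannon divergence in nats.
0.0064 nats

Jensen-Shannon divergence is:
JSD(P||Q) = 0.5 × D_KL(P||M) + 0.5 × D_KL(Q||M)
where M = 0.5 × (P + Q) is the mixture distribution.

M = 0.5 × (3/7, 4/7) + 0.5 × (13/24, 11/24) = (0.485119, 0.514881)

D_KL(P||M) = 0.0064 nats
D_KL(Q||M) = 0.0064 nats

JSD(P||Q) = 0.5 × 0.0064 + 0.5 × 0.0064 = 0.0064 nats

Unlike KL divergence, JSD is symmetric and bounded: 0 ≤ JSD ≤ log(2).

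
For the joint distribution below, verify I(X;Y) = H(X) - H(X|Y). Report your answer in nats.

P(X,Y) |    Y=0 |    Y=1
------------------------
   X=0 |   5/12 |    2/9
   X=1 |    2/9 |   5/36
I(X;Y) = 0.0007 nats

Mutual information has multiple equivalent forms:
- I(X;Y) = H(X) - H(X|Y)
- I(X;Y) = H(Y) - H(Y|X)
- I(X;Y) = H(X) + H(Y) - H(X,Y)

Computing all quantities:
H(X) = 0.6541, H(Y) = 0.6541, H(X,Y) = 1.3074
H(X|Y) = 0.6534, H(Y|X) = 0.6534

Verification:
H(X) - H(X|Y) = 0.6541 - 0.6534 = 0.0007
H(Y) - H(Y|X) = 0.6541 - 0.6534 = 0.0007
H(X) + H(Y) - H(X,Y) = 0.6541 + 0.6541 - 1.3074 = 0.0007

All forms give I(X;Y) = 0.0007 nats. ✓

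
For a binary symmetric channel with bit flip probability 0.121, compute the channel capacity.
0.4678 bits

For a binary symmetric channel (BSC) with error probability p:
Capacity C = 1 - H(p) bits per symbol

where H(p) = -p log₂(p) - (1-p) log₂(1-p) is the binary entropy function.

H(0.121) = 0.5322 bits
C = 1 - 0.5322 = 0.4678 bits per symbol

This means we can reliably transmit up to 0.4678 bits of information per channel use.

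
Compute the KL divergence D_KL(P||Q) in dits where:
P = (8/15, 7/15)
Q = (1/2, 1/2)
0.0010 dits

KL divergence: D_KL(P||Q) = Σ p(x) log(p(x)/q(x))

Computing term by term:
  x=0: 8/15 × log_10[(8/15)/(1/2)] = 8/15 × 0.0280 = 0.0149
  x=1: 7/15 × log_10[(7/15)/(1/2)] = 7/15 × -0.0300 = -0.0140

D_KL(P||Q) = 0.0010 dits

Note: KL divergence is always non-negative and equals 0 iff P = Q.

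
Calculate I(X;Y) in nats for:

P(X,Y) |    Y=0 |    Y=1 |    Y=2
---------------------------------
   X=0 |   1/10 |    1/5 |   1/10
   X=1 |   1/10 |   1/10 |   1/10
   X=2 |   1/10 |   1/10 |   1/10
0.0138 nats

Mutual information: I(X;Y) = H(X) + H(Y) - H(X,Y)

Marginals:
P(X) = (2/5, 3/10, 3/10), H(X) = 1.0889 nats
P(Y) = (3/10, 2/5, 3/10), H(Y) = 1.0889 nats

Joint entropy: H(X,Y) = 2.1640 nats

I(X;Y) = 1.0889 + 1.0889 - 2.1640 = 0.0138 nats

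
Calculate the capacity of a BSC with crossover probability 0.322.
0.0935 bits

For a binary symmetric channel (BSC) with error probability p:
Capacity C = 1 - H(p) bits per symbol

where H(p) = -p log₂(p) - (1-p) log₂(1-p) is the binary entropy function.

H(0.322) = 0.9065 bits
C = 1 - 0.9065 = 0.0935 bits per symbol

This means we can reliably transmit up to 0.0935 bits of information per channel use.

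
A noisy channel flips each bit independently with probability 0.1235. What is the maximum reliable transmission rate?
0.4607 bits

For a binary symmetric channel (BSC) with error probability p:
Capacity C = 1 - H(p) bits per symbol

where H(p) = -p log₂(p) - (1-p) log₂(1-p) is the binary entropy function.

H(0.1235) = 0.5393 bits
C = 1 - 0.5393 = 0.4607 bits per symbol

This means we can reliably transmit up to 0.4607 bits of information per channel use.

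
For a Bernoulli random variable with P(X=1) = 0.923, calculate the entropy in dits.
0.1179 dits

The binary entropy function is:
H(p) = -p log(p) - (1-p) log(1-p)

H(0.923) = -0.923 × log_10(0.923) - 0.077 × log_10(0.077)
H(0.923) = 0.1179 dits

Note: Binary entropy is maximized at p=0.5 (H=1 bit) and minimized at p=0 or p=1 (H=0).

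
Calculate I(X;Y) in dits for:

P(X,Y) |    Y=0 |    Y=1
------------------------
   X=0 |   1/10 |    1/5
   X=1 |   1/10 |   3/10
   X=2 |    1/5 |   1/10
0.0287 dits

Mutual information: I(X;Y) = H(X) + H(Y) - H(X,Y)

Marginals:
P(X) = (3/10, 2/5, 3/10), H(X) = 0.4729 dits
P(Y) = (2/5, 3/5), H(Y) = 0.2923 dits

Joint entropy: H(X,Y) = 0.7365 dits

I(X;Y) = 0.4729 + 0.2923 - 0.7365 = 0.0287 dits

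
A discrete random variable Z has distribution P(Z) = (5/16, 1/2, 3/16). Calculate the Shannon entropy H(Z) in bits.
1.4772 bits

Shannon entropy is H(X) = -Σ p(x) log p(x).

For P = (5/16, 1/2, 3/16):
H = -5/16 × log_2(5/16) -1/2 × log_2(1/2) -3/16 × log_2(3/16)
H = 1.4772 bits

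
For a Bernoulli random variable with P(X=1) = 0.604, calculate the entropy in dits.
0.2916 dits

The binary entropy function is:
H(p) = -p log(p) - (1-p) log(1-p)

H(0.604) = -0.604 × log_10(0.604) - 0.396 × log_10(0.396)
H(0.604) = 0.2916 dits

Note: Binary entropy is maximized at p=0.5 (H=1 bit) and minimized at p=0 or p=1 (H=0).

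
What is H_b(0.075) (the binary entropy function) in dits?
0.1157 dits

The binary entropy function is:
H(p) = -p log(p) - (1-p) log(1-p)

H(0.075) = -0.075 × log_10(0.075) - 0.925 × log_10(0.925)
H(0.075) = 0.1157 dits

Note: Binary entropy is maximized at p=0.5 (H=1 bit) and minimized at p=0 or p=1 (H=0).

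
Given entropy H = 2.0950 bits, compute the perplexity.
4.2723

Perplexity is 2^H (or exp(H) for natural log).

H = 2.0950 bits
Perplexity = 2^2.0950 = 4.2723

Interpretation: The model's uncertainty is equivalent to choosing uniformly among 4.3 options.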